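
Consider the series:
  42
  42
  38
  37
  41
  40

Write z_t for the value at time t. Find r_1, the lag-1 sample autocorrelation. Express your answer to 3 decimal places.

Mean z̄ = (42 + 42 + 38 + 37 + 41 + 40)/6 = 40.0000
Deviations from mean: 2.0000, 2.0000, -2.0000, -3.0000, 1.0000, 0.0000
Numerator Σ_{t=1}^{5}(z_t−z̄)(z_{t+1}−z̄) = 3.0000
Denominator Σ(z_t−z̄)² = 22.0000
r_1 = 3.0000 / 22.0000 = 0.136

0.136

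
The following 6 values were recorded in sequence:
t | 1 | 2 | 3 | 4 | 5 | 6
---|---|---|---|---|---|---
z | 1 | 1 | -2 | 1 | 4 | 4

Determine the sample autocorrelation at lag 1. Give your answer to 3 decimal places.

Mean z̄ = (1 + 1 − 2 + 1 + 4 + 4)/6 = 1.5000
Deviations from mean: -0.5000, -0.5000, -3.5000, -0.5000, 2.5000, 2.5000
Σ(z_t−z̄)(z_{t+1}−z̄) = (0.2500) + (1.7500) + (1.7500) + (-1.2500) + (6.2500) = 8.7500
Denominator Σ(z_t−z̄)² = 25.5000
r_1 = 8.7500 / 25.5000 = 0.343

0.343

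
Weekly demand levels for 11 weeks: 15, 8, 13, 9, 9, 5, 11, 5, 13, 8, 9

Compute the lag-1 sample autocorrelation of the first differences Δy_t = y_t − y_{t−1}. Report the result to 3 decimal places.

-0.788

First differences Δy: -7, 5, -4, 0, -4, 6, -6, 8, -5, 1
Mean of differences = -0.6000
Numerator Σ(Δy_t−Δȳ)(Δy_{t+1}−Δȳ) = -208.3600
Denominator Σ(Δy_t−Δȳ)² = 264.4000
r_1(Δy) = -208.3600 / 264.4000 = -0.788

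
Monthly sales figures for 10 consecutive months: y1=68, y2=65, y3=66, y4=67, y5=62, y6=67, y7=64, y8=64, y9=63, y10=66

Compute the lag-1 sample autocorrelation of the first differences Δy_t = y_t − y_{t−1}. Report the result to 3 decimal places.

First differences Δy: -3, 1, 1, -5, 5, -3, 0, -1, 3
Mean of differences = -0.2222
Numerator Σ(Δy_t−Δȳ)(Δy_{t+1}−Δȳ) = -50.4938
Denominator Σ(Δy_t−Δȳ)² = 79.5556
r_1(Δy) = -50.4938 / 79.5556 = -0.635

-0.635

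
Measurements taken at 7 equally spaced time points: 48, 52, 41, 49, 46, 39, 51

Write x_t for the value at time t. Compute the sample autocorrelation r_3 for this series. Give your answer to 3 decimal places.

Mean x̄ = (48 + 52 + 41 + 49 + 46 + 39 + 51)/7 = 46.5714
Deviations from mean: 1.4286, 5.4286, -5.5714, 2.4286, -0.5714, -7.5714, 4.4286
Σ(x_t−x̄)(x_{t+3}−x̄) = (3.4694) + (-3.1020) + (42.1837) + (10.7551) = 53.3061
Denominator Σ(x_t−x̄)² = 145.7143
r_3 = 53.3061 / 145.7143 = 0.366

0.366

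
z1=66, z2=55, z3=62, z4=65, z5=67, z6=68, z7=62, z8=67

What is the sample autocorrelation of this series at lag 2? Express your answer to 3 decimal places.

Mean z̄ = (66 + 55 + 62 + 65 + 67 + 68 + 62 + 67)/8 = 64.0000
Deviations from mean: 2.0000, -9.0000, -2.0000, 1.0000, 3.0000, 4.0000, -2.0000, 3.0000
Σ(z_t−z̄)(z_{t+2}−z̄) = (-4.0000) + (-9.0000) + (-6.0000) + (4.0000) + (-6.0000) + (12.0000) = -9.0000
Denominator Σ(z_t−z̄)² = 128.0000
r_2 = -9.0000 / 128.0000 = -0.070

-0.070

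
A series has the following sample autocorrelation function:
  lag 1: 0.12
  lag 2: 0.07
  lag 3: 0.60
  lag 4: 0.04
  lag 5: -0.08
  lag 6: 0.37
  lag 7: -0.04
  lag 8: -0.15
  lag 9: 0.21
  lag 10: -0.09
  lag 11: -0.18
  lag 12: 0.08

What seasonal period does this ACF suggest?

3

The largest autocorrelation is r_3 = 0.60, with weaker echoes at lags 6 (0.37) and 9 (0.21); the remaining lags stay at or below 0.12.
The dominant spike at lag 3 indicates a seasonal period of 3.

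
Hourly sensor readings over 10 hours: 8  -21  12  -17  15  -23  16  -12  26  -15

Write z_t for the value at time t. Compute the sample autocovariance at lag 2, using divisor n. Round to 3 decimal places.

Mean z̄ = (8 − 21 + 12 − 17 + 15 − 23 + 16 − 12 + 26 − 15)/10 = -1.1000
Σ_{t=1}^{8}(z_t−z̄)(z_{t+2}−z̄) = 2123.6800
γ_2 = 2123.6800 / 10 = 212.368

212.368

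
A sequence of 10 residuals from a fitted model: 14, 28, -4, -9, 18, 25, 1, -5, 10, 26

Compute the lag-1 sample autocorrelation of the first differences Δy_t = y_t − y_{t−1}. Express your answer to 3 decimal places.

First differences Δy: 14, -32, -5, 27, 7, -24, -6, 15, 16
Mean of differences = 1.3333
Numerator Σ(Δy_t−Δȳ)(Δy_{t+1}−Δȳ) = -85.7778
Denominator Σ(Δy_t−Δȳ)² = 3100.0000
r_1(Δy) = -85.7778 / 3100.0000 = -0.028

-0.028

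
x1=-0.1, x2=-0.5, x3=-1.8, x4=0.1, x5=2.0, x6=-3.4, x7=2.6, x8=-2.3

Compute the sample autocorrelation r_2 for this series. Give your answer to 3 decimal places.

0.254

Mean x̄ = (-0.1 − 0.5 − 1.8 + 0.1 + 2.0 − 3.4 + 2.6 − 2.3)/8 = -0.4250
Deviations from mean: 0.3250, -0.0750, -1.3750, 0.5250, 2.4250, -2.9750, 3.0250, -1.8750
Σ(x_t−x̄)(x_{t+2}−x̄) = (-0.4469) + (-0.0394) + (-3.3344) + (-1.5619) + (7.3356) + (5.5781) = 7.5313
Denominator Σ(x_t−x̄)² = 29.6750
r_2 = 7.5313 / 29.6750 = 0.254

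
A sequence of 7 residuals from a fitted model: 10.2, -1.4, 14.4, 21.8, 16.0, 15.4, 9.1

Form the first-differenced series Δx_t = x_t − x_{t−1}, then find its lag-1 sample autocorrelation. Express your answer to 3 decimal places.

First differences Δx: -11.6, 15.8, 7.4, -5.8, -0.6, -6.3
Mean of differences = -0.1833
Numerator Σ(Δx_t−Δx̄)(Δx_{t+1}−Δx̄) = -98.9736
Denominator Σ(Δx_t−Δx̄)² = 512.4483
r_1(Δx) = -98.9736 / 512.4483 = -0.193

-0.193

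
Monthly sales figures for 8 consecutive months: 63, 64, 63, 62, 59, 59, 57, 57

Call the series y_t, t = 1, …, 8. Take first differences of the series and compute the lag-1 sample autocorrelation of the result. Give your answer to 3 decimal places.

-0.344

First differences Δy: 1, -1, -1, -3, 0, -2, 0
Mean of differences = -0.8571
Numerator Σ(Δy_t−Δȳ)(Δy_{t+1}−Δȳ) = -3.7347
Denominator Σ(Δy_t−Δȳ)² = 10.8571
r_1(Δy) = -3.7347 / 10.8571 = -0.344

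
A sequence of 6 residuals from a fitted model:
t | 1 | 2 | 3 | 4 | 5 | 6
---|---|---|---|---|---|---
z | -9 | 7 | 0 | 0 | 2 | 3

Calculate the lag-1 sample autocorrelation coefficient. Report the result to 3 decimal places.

-0.436

Mean z̄ = (-9 + 7 + 0 + 0 + 2 + 3)/6 = 0.5000
Σ(z_t−z̄)(z_{t+1}−z̄) = (-61.7500) + (-3.2500) + (0.2500) + (-0.7500) + (3.7500) = -61.7500
Denominator Σ(z_t−z̄)² = 141.5000
r_1 = -61.7500 / 141.5000 = -0.436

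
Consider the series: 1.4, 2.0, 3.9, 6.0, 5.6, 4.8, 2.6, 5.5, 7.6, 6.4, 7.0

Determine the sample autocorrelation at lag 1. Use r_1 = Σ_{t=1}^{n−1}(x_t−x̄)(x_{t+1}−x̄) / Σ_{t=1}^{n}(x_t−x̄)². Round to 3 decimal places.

Mean x̄ = (1.4 + 2.0 + 3.9 + 6.0 + 5.6 + 4.8 + 2.6 + 5.5 + 7.6 + 6.4 + 7.0)/11 = 4.8000
Numerator Σ_{t=1}^{10}(x_t−x̄)(x_{t+1}−x̄) = 20.3400
Denominator Σ(x_t−x̄)² = 42.8600
r_1 = 20.3400 / 42.8600 = 0.475

0.475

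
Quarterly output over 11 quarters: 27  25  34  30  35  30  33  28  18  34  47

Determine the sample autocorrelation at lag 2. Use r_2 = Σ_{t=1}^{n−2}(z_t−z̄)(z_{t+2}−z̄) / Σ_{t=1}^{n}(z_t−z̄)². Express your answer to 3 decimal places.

Mean z̄ = (27 + 25 + 34 + 30 + 35 + 30 + 33 + 28 + 18 + 34 + 47)/11 = 31.0000
Numerator Σ_{t=1}^{9}(z_t−z̄)(z_{t+2}−z̄) = -225.0000
Denominator Σ(z_t−z̄)² = 526.0000
r_2 = -225.0000 / 526.0000 = -0.428

-0.428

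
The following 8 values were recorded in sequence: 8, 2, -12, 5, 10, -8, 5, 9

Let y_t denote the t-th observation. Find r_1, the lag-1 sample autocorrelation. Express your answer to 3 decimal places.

-0.224

Mean ȳ = (8 + 2 − 12 + 5 + 10 − 8 + 5 + 9)/8 = 2.3750
Σ(y_t−ȳ)(y_{t+1}−ȳ) = (-2.1094) + (5.3906) + (-37.7344) + (20.0156) + (-79.1094) + (-27.2344) + (17.3906) = -103.3906
Denominator Σ(y_t−ȳ)² = 461.8750
r_1 = -103.3906 / 461.8750 = -0.224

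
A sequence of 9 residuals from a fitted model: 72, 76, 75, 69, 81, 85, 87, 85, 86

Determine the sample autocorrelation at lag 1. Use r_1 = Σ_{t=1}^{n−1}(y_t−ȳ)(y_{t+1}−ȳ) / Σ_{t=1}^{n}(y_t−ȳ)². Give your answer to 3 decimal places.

0.555

Mean ȳ = (72 + 76 + 75 + 69 + 81 + 85 + 87 + 85 + 86)/9 = 79.5556
Numerator Σ_{t=1}^{8}(y_t−ȳ)(y_{t+1}−ȳ) = 199.9136
Denominator Σ(y_t−ȳ)² = 360.2222
r_1 = 199.9136 / 360.2222 = 0.555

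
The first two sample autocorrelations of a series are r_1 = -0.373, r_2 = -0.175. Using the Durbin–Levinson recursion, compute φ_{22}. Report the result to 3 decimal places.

φ_{22} = (r_2 − r_1²) / (1 − r_1²)
r_1² = (-0.373)² = 0.139129
Numerator = -0.175 − 0.1391 = -0.3141; denominator = 1 − 0.1391 = 0.8609
φ_{22} = -0.3141 / 0.8609 = -0.365

-0.365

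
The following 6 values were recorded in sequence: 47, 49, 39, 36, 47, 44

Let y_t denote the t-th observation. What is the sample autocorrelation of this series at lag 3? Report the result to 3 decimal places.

Mean ȳ = (47 + 49 + 39 + 36 + 47 + 44)/6 = 43.6667
Deviations from mean: 3.3333, 5.3333, -4.6667, -7.6667, 3.3333, 0.3333
Σ(y_t−ȳ)(y_{t+3}−ȳ) = (-25.5556) + (17.7778) + (-1.5556) = -9.3333
Denominator Σ(y_t−ȳ)² = 131.3333
r_3 = -9.3333 / 131.3333 = -0.071

-0.071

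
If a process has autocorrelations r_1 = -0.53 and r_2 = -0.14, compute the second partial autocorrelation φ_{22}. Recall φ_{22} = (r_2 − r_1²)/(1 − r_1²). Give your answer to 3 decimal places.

-0.585

φ_{22} = (r_2 − r_1²) / (1 − r_1²)
r_1² = (-0.53)² = 0.2809
Numerator = -0.14 − 0.2809 = -0.4209; denominator = 1 − 0.2809 = 0.7191
φ_{22} = -0.4209 / 0.7191 = -0.585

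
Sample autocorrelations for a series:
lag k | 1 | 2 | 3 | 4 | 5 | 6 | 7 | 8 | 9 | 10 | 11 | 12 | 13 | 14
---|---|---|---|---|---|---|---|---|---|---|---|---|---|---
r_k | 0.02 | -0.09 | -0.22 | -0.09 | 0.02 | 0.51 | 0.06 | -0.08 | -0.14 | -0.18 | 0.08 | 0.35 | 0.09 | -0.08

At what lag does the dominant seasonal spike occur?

The largest autocorrelation is r_6 = 0.51, with a weaker echo at lag 12 (0.35); the remaining lags stay at or below 0.09.
The dominant spike at lag 6 indicates a seasonal period of 6.

6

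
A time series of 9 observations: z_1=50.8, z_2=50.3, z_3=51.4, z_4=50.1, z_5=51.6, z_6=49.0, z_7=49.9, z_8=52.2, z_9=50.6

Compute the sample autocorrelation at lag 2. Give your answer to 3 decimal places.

-0.171

Mean z̄ = (50.8 + 50.3 + 51.4 + 50.1 + 51.6 + 49.0 + 49.9 + 52.2 + 50.6)/9 = 50.6556
Σ(z_t−z̄)(z_{t+2}−z̄) = (0.1075) + (0.1975) + (0.7031) + (0.9198) + (-0.7136) + (-2.5569) + (0.0420) = -1.3006
Denominator Σ(z_t−z̄)² = 7.6022
r_2 = -1.3006 / 7.6022 = -0.171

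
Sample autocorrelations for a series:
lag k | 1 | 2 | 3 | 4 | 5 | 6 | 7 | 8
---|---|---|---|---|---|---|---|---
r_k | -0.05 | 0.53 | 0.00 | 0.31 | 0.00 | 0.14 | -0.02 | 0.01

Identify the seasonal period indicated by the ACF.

2

The largest autocorrelation is r_2 = 0.53, with a weaker echo at lag 4 (0.31); the remaining lags stay at or below 0.14.
The dominant spike at lag 2 indicates a seasonal period of 2.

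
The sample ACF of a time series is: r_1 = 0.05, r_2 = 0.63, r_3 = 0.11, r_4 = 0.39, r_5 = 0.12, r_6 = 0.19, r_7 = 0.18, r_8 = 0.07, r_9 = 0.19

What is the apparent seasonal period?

The largest autocorrelation is r_2 = 0.63, with a weaker echo at lag 4 (0.39); the remaining lags stay at or below 0.19.
The dominant spike at lag 2 indicates a seasonal period of 2.

2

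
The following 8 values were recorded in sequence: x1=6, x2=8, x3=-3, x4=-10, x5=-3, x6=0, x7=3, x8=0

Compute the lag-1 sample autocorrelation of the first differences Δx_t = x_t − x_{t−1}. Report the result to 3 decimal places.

0.090

First differences Δx: 2, -11, -7, 7, 3, 3, -3
Mean of differences = -0.8571
Numerator Σ(Δx_t−Δx̄)(Δx_{t+1}−Δx̄) = 21.9796
Denominator Σ(Δx_t−Δx̄)² = 244.8571
r_1(Δx) = 21.9796 / 244.8571 = 0.090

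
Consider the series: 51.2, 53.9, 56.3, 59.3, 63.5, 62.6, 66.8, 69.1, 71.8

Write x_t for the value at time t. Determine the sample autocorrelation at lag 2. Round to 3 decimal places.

Mean x̄ = (51.2 + 53.9 + 56.3 + 59.3 + 63.5 + 62.6 + 66.8 + 69.1 + 71.8)/9 = 61.6111
Σ(x_t−x̄)(x_{t+2}−x̄) = (55.2946) + (17.8212) + (-10.0321) + (-2.2854) + (9.8012) + (7.4057) + (52.8690) = 130.8742
Denominator Σ(x_t−x̄)² = 392.7689
r_2 = 130.8742 / 392.7689 = 0.333

0.333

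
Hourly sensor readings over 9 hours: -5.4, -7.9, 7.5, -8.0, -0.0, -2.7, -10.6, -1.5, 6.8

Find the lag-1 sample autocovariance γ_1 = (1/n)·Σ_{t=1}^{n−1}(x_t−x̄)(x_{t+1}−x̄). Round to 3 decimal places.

Mean x̄ = (-5.4 − 7.9 + 7.5 − 8.0 − 0.0 − 2.7 − 10.6 − 1.5 + 6.8)/9 = -2.4222
Σ_{t=1}^{8}(x_t−x̄)(x_{t+1}−x̄) = -104.3327
γ_1 = -104.3327 / 9 = -11.593

-11.593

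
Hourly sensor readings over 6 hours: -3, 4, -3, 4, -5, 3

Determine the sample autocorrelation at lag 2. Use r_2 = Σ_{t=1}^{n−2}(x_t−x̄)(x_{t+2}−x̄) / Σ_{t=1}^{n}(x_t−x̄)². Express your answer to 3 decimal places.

0.619

Mean x̄ = (-3 + 4 − 3 + 4 − 5 + 3)/6 = 0.0000
Deviations from mean: -3.0000, 4.0000, -3.0000, 4.0000, -5.0000, 3.0000
Numerator Σ_{t=1}^{4}(x_t−x̄)(x_{t+2}−x̄) = 52.0000
Denominator Σ(x_t−x̄)² = 84.0000
r_2 = 52.0000 / 84.0000 = 0.619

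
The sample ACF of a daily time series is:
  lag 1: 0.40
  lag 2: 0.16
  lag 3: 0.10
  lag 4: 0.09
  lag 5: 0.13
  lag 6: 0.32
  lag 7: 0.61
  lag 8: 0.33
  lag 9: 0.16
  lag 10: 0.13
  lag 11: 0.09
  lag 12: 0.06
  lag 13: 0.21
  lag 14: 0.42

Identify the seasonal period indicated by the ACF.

7

The largest autocorrelation is r_7 = 0.61, with a weaker echo at lag 14 (0.42); the remaining lags stay at or below 0.40. The elevated value at lag 1 (0.40), dropping to 0.16 at lag 2, reflects decaying short-term dependence rather than seasonality.
The dominant spike at lag 7 indicates a seasonal period of 7.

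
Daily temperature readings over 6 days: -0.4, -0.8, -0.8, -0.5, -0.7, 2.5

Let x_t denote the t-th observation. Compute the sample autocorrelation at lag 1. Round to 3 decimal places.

Mean x̄ = (-0.4 − 0.8 − 0.8 − 0.5 − 0.7 + 2.5)/6 = -0.1167
Deviations from mean: -0.2833, -0.6833, -0.6833, -0.3833, -0.5833, 2.6167
Σ(x_t−x̄)(x_{t+1}−x̄) = (0.1936) + (0.4669) + (0.2619) + (0.2236) + (-1.5264) = -0.3803
Denominator Σ(x_t−x̄)² = 8.3483
r_1 = -0.3803 / 8.3483 = -0.046

-0.046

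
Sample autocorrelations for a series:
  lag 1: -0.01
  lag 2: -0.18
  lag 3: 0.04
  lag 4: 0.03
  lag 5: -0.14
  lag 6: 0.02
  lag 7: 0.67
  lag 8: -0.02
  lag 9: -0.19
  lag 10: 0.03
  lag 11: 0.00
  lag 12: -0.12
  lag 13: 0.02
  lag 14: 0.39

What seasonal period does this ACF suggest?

7

The largest autocorrelation is r_7 = 0.67, with a weaker echo at lag 14 (0.39); the remaining lags stay at or below 0.04.
The dominant spike at lag 7 indicates a seasonal period of 7.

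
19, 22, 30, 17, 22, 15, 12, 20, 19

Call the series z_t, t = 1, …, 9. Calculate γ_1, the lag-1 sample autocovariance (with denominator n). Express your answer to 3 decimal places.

Mean z̄ = (19 + 22 + 30 + 17 + 22 + 15 + 12 + 20 + 19)/9 = 19.5556
Σ_{t=1}^{8}(z_t−z̄)(z_{t+1}−z̄) = 10.9136
γ_1 = 10.9136 / 9 = 1.213

1.213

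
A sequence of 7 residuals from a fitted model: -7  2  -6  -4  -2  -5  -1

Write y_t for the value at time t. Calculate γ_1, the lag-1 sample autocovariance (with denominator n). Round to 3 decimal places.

Mean ȳ = (-7 + 2 − 6 − 4 − 2 − 5 − 1)/7 = -3.2857
Deviations: -3.7143, 5.2857, -2.7143, -0.7143, 1.2857, -1.7143, 2.2857
Σ_{t=1}^{6}(y_t−ȳ)(y_{t+1}−ȳ) = -39.0816
γ_1 = -39.0816 / 7 = -5.583

-5.583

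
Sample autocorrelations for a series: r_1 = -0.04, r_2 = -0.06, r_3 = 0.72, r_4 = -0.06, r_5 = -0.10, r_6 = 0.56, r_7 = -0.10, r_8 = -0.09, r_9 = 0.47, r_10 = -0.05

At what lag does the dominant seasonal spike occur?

3

The largest autocorrelation is r_3 = 0.72, with weaker echoes at lags 6 (0.56) and 9 (0.47); the remaining lags stay at or below -0.04.
The dominant spike at lag 3 indicates a seasonal period of 3.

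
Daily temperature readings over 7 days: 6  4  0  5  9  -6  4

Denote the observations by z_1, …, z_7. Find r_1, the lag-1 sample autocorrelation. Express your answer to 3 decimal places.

-0.402

Mean z̄ = (6 + 4 + 0 + 5 + 9 − 6 + 4)/7 = 3.1429
Σ(z_t−z̄)(z_{t+1}−z̄) = (2.4490) + (-2.6939) + (-5.8367) + (10.8776) + (-53.5510) + (-7.8367) = -56.5918
Denominator Σ(z_t−z̄)² = 140.8571
r_1 = -56.5918 / 140.8571 = -0.402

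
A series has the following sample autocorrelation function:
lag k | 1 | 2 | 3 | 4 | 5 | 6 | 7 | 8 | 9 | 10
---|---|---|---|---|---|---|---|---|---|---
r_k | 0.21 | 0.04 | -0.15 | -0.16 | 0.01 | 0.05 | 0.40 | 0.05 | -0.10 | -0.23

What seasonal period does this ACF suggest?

The largest autocorrelation is r_7 = 0.40; the remaining lags stay at or below 0.21. The elevated value at lag 1 (0.21), dropping to 0.04 at lag 2, reflects decaying short-term dependence rather than seasonality.
The dominant spike at lag 7 indicates a seasonal period of 7.

7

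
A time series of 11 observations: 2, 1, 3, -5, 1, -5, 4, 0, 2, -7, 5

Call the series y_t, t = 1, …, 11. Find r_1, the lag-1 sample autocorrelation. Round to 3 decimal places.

Mean ȳ = (2 + 1 + 3 − 5 + 1 − 5 + 4 + 0 + 2 − 7 + 5)/11 = 0.0909
Numerator Σ_{t=1}^{10}(y_t−ȳ)(y_{t+1}−ȳ) = -88.4628
Denominator Σ(y_t−ȳ)² = 158.9091
r_1 = -88.4628 / 158.9091 = -0.557

-0.557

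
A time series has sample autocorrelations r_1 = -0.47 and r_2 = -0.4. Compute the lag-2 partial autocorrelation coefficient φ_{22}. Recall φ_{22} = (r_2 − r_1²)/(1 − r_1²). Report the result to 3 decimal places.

φ_{22} = (r_2 − r_1²) / (1 − r_1²)
r_1² = (-0.47)² = 0.2209
Numerator = -0.4 − 0.2209 = -0.6209; denominator = 1 − 0.2209 = 0.7791
φ_{22} = -0.6209 / 0.7791 = -0.797

-0.797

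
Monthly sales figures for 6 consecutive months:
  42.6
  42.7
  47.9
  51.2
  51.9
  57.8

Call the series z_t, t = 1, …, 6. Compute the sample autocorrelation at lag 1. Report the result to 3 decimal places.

Mean z̄ = (42.6 + 42.7 + 47.9 + 51.2 + 51.9 + 57.8)/6 = 49.0167
Deviations from mean: -6.4167, -6.3167, -1.1167, 2.1833, 2.8833, 8.7833
Σ(z_t−z̄)(z_{t+1}−z̄) = (40.5319) + (7.0536) + (-2.4381) + (6.2953) + (25.3253) = 76.7681
Denominator Σ(z_t−z̄)² = 172.5483
r_1 = 76.7681 / 172.5483 = 0.445

0.445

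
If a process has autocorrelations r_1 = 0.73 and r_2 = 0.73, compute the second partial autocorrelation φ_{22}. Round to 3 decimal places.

0.422

φ_{22} = (r_2 − r_1²) / (1 − r_1²)
r_1² = (0.73)² = 0.5329
Numerator = 0.73 − 0.5329 = 0.1971; denominator = 1 − 0.5329 = 0.4671
φ_{22} = 0.1971 / 0.4671 = 0.422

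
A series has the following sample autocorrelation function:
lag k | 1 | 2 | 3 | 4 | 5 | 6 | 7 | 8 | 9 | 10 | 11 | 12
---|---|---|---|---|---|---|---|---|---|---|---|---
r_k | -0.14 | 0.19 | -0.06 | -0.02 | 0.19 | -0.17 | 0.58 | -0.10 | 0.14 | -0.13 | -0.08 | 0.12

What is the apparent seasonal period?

7

The largest autocorrelation is r_7 = 0.58; the remaining lags stay at or below 0.19.
The dominant spike at lag 7 indicates a seasonal period of 7.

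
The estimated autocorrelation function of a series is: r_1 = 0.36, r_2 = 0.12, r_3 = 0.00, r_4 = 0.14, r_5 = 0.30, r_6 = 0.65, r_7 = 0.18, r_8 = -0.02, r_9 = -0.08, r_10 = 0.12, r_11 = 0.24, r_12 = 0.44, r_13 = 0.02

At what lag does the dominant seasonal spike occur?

The largest autocorrelation is r_6 = 0.65, with a weaker echo at lag 12 (0.44); the remaining lags stay at or below 0.36. The elevated value at lag 1 (0.36), dropping to 0.12 at lag 2, reflects decaying short-term dependence rather than seasonality.
The dominant spike at lag 6 indicates a seasonal period of 6.

6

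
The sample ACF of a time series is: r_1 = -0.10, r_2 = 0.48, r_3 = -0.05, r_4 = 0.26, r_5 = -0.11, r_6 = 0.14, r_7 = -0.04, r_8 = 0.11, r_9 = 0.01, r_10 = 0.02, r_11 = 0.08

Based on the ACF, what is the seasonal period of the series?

The largest autocorrelation is r_2 = 0.48, with a weaker echo at lag 4 (0.26); the remaining lags stay at or below 0.14.
The dominant spike at lag 2 indicates a seasonal period of 2.

2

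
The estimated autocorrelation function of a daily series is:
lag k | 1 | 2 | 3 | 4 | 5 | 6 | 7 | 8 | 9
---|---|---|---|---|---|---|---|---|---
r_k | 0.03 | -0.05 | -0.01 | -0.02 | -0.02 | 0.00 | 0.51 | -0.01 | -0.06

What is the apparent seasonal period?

7

The largest autocorrelation is r_7 = 0.51; the remaining lags stay at or below 0.03.
The dominant spike at lag 7 indicates a seasonal period of 7.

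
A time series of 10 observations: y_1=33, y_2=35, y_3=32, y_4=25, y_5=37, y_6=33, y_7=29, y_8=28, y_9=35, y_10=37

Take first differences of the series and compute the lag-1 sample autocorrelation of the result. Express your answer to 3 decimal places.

First differences Δy: 2, -3, -7, 12, -4, -4, -1, 7, 2
Mean of differences = 0.4444
Numerator Σ(Δy_t−Δȳ)(Δy_{t+1}−Δȳ) = -90.1975
Denominator Σ(Δy_t−Δȳ)² = 290.2222
r_1(Δy) = -90.1975 / 290.2222 = -0.311

-0.311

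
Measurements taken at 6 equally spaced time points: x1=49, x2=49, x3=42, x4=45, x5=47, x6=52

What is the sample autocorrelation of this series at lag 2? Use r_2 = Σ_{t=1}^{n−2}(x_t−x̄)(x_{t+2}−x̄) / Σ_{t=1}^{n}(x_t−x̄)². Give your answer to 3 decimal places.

-0.357

Mean x̄ = (49 + 49 + 42 + 45 + 47 + 52)/6 = 47.3333
Deviations from mean: 1.6667, 1.6667, -5.3333, -2.3333, -0.3333, 4.6667
Numerator Σ_{t=1}^{4}(x_t−x̄)(x_{t+2}−x̄) = -21.8889
Denominator Σ(x_t−x̄)² = 61.3333
r_2 = -21.8889 / 61.3333 = -0.357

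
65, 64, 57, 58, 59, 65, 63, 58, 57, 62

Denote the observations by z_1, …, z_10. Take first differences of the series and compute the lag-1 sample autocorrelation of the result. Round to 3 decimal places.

First differences Δz: -1, -7, 1, 1, 6, -2, -5, -1, 5
Mean of differences = -0.3333
Numerator Σ(Δz_t−Δz̄)(Δz_{t+1}−Δz̄) = 2.5556
Denominator Σ(Δz_t−Δz̄)² = 142.0000
r_1(Δz) = 2.5556 / 142.0000 = 0.018

0.018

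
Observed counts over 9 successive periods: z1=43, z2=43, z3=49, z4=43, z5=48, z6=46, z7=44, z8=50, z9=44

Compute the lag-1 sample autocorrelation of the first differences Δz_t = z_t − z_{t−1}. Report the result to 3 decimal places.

First differences Δz: 0, 6, -6, 5, -2, -2, 6, -6
Mean of differences = 0.1250
Numerator Σ(Δz_t−Δz̄)(Δz_{t+1}−Δz̄) = -120.8906
Denominator Σ(Δz_t−Δz̄)² = 176.8750
r_1(Δz) = -120.8906 / 176.8750 = -0.683

-0.683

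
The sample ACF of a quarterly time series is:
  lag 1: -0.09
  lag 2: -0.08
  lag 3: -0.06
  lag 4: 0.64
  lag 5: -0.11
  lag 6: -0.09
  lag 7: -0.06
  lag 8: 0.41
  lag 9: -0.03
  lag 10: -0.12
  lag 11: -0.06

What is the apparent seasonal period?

4

The largest autocorrelation is r_4 = 0.64, with a weaker echo at lag 8 (0.41); the remaining lags stay at or below -0.03.
The dominant spike at lag 4 indicates a seasonal period of 4.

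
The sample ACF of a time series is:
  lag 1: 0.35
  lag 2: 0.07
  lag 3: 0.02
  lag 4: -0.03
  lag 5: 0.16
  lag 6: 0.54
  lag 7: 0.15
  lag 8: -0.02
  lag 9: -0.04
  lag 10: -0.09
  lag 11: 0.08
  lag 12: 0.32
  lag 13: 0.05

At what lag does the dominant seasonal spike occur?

The largest autocorrelation is r_6 = 0.54; the remaining lags stay at or below 0.35. The elevated value at lag 1 (0.35), dropping to 0.07 at lag 2, reflects decaying short-term dependence rather than seasonality.
The dominant spike at lag 6 indicates a seasonal period of 6.

6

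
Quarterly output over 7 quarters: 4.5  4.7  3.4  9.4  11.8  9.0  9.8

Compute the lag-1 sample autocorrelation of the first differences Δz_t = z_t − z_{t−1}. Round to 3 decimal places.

-0.152

First differences Δz: 0.2, -1.3, 6.0, 2.4, -2.8, 0.8
Mean of differences = 0.8833
Numerator Σ(Δz_t−Δz̄)(Δz_{t+1}−Δz̄) = -7.1986
Denominator Σ(Δz_t−Δz̄)² = 47.2883
r_1(Δz) = -7.1986 / 47.2883 = -0.152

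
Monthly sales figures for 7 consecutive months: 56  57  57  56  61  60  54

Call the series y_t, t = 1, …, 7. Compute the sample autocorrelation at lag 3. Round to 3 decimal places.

0.114

Mean ȳ = (56 + 57 + 57 + 56 + 61 + 60 + 54)/7 = 57.2857
Σ(y_t−ȳ)(y_{t+3}−ȳ) = (1.6531) + (-1.0612) + (-0.7755) + (4.2245) = 4.0408
Denominator Σ(y_t−ȳ)² = 35.4286
r_3 = 4.0408 / 35.4286 = 0.114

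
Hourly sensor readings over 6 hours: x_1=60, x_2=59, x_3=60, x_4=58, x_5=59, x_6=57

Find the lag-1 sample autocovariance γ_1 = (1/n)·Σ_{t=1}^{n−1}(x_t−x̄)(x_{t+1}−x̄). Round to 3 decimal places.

-0.171

Mean x̄ = (60 + 59 + 60 + 58 + 59 + 57)/6 = 58.8333
Deviations: 1.1667, 0.1667, 1.1667, -0.8333, 0.1667, -1.8333
Σ_{t=1}^{5}(x_t−x̄)(x_{t+1}−x̄) = -1.0278
γ_1 = -1.0278 / 6 = -0.171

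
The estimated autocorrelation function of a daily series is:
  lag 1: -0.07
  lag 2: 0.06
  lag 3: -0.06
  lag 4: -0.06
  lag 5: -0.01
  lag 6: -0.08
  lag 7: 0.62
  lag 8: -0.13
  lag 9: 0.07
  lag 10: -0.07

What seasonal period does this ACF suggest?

The largest autocorrelation is r_7 = 0.62; the remaining lags stay at or below 0.07.
The dominant spike at lag 7 indicates a seasonal period of 7.

7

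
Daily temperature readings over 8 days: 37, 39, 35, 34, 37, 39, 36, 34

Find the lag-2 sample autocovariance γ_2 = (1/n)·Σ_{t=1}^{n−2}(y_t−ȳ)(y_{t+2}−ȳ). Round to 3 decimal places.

-2.582

Mean ȳ = (37 + 39 + 35 + 34 + 37 + 39 + 36 + 34)/8 = 36.3750
Deviations: 0.6250, 2.6250, -1.3750, -2.3750, 0.6250, 2.6250, -0.3750, -2.3750
Σ_{t=1}^{6}(y_t−ȳ)(y_{t+2}−ȳ) = -20.6563
γ_2 = -20.6563 / 8 = -2.582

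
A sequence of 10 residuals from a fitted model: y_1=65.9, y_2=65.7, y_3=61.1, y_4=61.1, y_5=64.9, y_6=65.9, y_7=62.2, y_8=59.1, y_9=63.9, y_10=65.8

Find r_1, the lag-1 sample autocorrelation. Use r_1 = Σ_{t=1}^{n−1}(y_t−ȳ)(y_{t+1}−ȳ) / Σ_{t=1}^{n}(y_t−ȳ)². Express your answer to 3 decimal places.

0.138

Mean ȳ = (65.9 + 65.7 + 61.1 + 61.1 + 64.9 + 65.9 + 62.2 + 59.1 + 63.9 + 65.8)/10 = 63.5600
Numerator Σ_{t=1}^{9}(y_t−ȳ)(y_{t+1}−ȳ) = 7.7624
Denominator Σ(y_t−ȳ)² = 56.3040
r_1 = 7.7624 / 56.3040 = 0.138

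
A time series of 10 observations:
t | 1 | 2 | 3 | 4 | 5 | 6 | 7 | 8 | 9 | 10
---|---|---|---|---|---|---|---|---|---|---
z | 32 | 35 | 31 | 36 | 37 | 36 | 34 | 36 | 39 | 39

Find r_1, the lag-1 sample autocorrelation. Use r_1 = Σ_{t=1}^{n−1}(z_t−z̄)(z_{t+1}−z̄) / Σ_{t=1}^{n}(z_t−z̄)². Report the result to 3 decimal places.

0.252

Mean z̄ = (32 + 35 + 31 + 36 + 37 + 36 + 34 + 36 + 39 + 39)/10 = 35.5000
Numerator Σ_{t=1}^{9}(z_t−z̄)(z_{t+1}−z̄) = 15.7500
Denominator Σ(z_t−z̄)² = 62.5000
r_1 = 15.7500 / 62.5000 = 0.252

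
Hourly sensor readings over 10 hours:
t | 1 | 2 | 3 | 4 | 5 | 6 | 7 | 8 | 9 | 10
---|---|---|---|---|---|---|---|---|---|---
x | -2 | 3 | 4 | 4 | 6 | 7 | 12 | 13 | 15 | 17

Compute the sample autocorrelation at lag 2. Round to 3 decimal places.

Mean x̄ = (-2 + 3 + 4 + 4 + 6 + 7 + 12 + 13 + 15 + 17)/10 = 7.9000
Numerator Σ_{t=1}^{8}(x_t−x̄)(x_{t+2}−x̄) = 131.7800
Denominator Σ(x_t−x̄)² = 332.9000
r_2 = 131.7800 / 332.9000 = 0.396

0.396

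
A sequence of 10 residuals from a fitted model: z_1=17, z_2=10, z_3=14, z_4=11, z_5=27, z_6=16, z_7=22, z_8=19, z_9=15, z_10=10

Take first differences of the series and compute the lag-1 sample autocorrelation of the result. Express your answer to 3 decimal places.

First differences Δz: -7, 4, -3, 16, -11, 6, -3, -4, -5
Mean of differences = -0.7778
Numerator Σ(Δz_t−Δz̄)(Δz_{t+1}−Δz̄) = -312.7160
Denominator Σ(Δz_t−Δz̄)² = 531.5556
r_1(Δz) = -312.7160 / 531.5556 = -0.588

-0.588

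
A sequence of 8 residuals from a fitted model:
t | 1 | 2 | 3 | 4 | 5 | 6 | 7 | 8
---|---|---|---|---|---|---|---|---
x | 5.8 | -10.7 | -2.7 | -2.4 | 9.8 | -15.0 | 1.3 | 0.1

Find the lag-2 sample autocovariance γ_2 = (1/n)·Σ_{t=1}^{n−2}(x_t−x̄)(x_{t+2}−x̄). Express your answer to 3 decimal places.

Mean x̄ = (5.8 − 10.7 − 2.7 − 2.4 + 9.8 − 15.0 + 1.3 + 0.1)/8 = -1.7250
Deviations: 7.5250, -8.9750, -0.9750, -0.6750, 11.5250, -13.2750, 3.0250, 1.8250
Σ_{t=1}^{6}(x_t−x̄)(x_{t+2}−x̄) = 7.0813
γ_2 = 7.0813 / 8 = 0.885

0.885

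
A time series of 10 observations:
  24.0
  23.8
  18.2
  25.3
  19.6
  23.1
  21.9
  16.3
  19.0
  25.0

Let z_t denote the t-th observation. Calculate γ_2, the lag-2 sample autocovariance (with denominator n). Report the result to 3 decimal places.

Mean z̄ = (24.0 + 23.8 + 18.2 + 25.3 + 19.6 + 23.1 + 21.9 + 16.3 + 19.0 + 25.0)/10 = 21.6200
Σ_{t=1}^{8}(z_t−z̄)(z_{t+2}−z̄) = -14.9168
γ_2 = -14.9168 / 10 = -1.492

-1.492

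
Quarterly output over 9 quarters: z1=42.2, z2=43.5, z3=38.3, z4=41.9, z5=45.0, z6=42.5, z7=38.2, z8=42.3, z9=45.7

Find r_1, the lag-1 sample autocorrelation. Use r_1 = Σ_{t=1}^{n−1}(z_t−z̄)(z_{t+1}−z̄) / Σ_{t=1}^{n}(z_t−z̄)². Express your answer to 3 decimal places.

-0.098

Mean z̄ = (42.2 + 43.5 + 38.3 + 41.9 + 45.0 + 42.5 + 38.2 + 42.3 + 45.7)/9 = 42.1778
Numerator Σ_{t=1}^{8}(z_t−z̄)(z_{t+1}−z̄) = -5.2327
Denominator Σ(z_t−z̄)² = 53.1756
r_1 = -5.2327 / 53.1756 = -0.098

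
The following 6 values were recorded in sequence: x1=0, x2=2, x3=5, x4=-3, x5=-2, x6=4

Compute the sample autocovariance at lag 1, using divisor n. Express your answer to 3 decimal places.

Mean x̄ = (0 + 2 + 5 − 3 − 2 + 4)/6 = 1.0000
Deviations: -1.0000, 1.0000, 4.0000, -4.0000, -3.0000, 3.0000
Σ_{t=1}^{5}(x_t−x̄)(x_{t+1}−x̄) = -10.0000
γ_1 = -10.0000 / 6 = -1.667

-1.667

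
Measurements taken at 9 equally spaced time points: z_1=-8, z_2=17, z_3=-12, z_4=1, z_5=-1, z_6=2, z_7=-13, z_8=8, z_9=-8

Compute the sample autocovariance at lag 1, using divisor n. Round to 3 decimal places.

-60.923

Mean z̄ = (-8 + 17 − 12 + 1 − 1 + 2 − 13 + 8 − 8)/9 = -1.5556
Σ_{t=1}^{8}(z_t−z̄)(z_{t+1}−z̄) = -548.3086
γ_1 = -548.3086 / 9 = -60.923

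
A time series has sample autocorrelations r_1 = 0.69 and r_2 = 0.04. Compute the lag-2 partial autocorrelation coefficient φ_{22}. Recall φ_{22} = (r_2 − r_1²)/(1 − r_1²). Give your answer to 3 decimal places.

φ_{22} = (r_2 − r_1²) / (1 − r_1²)
r_1² = (0.69)² = 0.4761
Numerator = 0.04 − 0.4761 = -0.4361; denominator = 1 − 0.4761 = 0.5239
φ_{22} = -0.4361 / 0.5239 = -0.832

-0.832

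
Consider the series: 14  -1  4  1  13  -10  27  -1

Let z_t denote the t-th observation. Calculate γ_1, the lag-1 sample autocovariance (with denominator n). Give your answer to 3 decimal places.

Mean z̄ = (14 − 1 + 4 + 1 + 13 − 10 + 27 − 1)/8 = 5.8750
Deviations: 8.1250, -6.8750, -1.8750, -4.8750, 7.1250, -15.8750, 21.1250, -6.8750
Σ_{t=1}^{7}(z_t−z̄)(z_{t+1}−z̄) = -662.2656
γ_1 = -662.2656 / 8 = -82.783

-82.783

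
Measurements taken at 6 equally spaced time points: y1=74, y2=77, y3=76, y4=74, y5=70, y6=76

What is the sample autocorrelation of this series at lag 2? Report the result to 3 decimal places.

-0.302

Mean ȳ = (74 + 77 + 76 + 74 + 70 + 76)/6 = 74.5000
Deviations from mean: -0.5000, 2.5000, 1.5000, -0.5000, -4.5000, 1.5000
Σ(y_t−ȳ)(y_{t+2}−ȳ) = (-0.7500) + (-1.2500) + (-6.7500) + (-0.7500) = -9.5000
Denominator Σ(y_t−ȳ)² = 31.5000
r_2 = -9.5000 / 31.5000 = -0.302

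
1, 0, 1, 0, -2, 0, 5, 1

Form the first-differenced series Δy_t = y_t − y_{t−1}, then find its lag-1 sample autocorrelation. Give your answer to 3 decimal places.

First differences Δy: -1, 1, -1, -2, 2, 5, -4
Mean of differences = 0.0000
Numerator Σ(Δy_t−Δȳ)(Δy_{t+1}−Δȳ) = -14.0000
Denominator Σ(Δy_t−Δȳ)² = 52.0000
r_1(Δy) = -14.0000 / 52.0000 = -0.269

-0.269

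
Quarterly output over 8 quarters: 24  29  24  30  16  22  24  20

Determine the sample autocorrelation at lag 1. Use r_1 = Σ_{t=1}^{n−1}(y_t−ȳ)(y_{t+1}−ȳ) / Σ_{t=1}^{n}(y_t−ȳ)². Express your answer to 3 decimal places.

Mean ȳ = (24 + 29 + 24 + 30 + 16 + 22 + 24 + 20)/8 = 23.6250
Numerator Σ_{t=1}^{7}(y_t−ȳ)(y_{t+1}−ȳ) = -31.7656
Denominator Σ(y_t−ȳ)² = 143.8750
r_1 = -31.7656 / 143.8750 = -0.221

-0.221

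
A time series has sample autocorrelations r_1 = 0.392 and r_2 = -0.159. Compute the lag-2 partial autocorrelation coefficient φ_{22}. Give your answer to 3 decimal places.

φ_{22} = (r_2 − r_1²) / (1 − r_1²)
r_1² = (0.392)² = 0.153664
Numerator = -0.159 − 0.1537 = -0.3127; denominator = 1 − 0.1537 = 0.8463
φ_{22} = -0.3127 / 0.8463 = -0.369

-0.369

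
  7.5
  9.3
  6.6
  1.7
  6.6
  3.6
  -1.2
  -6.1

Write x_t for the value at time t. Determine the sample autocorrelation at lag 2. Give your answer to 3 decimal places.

-0.022

Mean x̄ = (7.5 + 9.3 + 6.6 + 1.7 + 6.6 + 3.6 − 1.2 − 6.1)/8 = 3.5000
Deviations from mean: 4.0000, 5.8000, 3.1000, -1.8000, 3.1000, 0.1000, -4.7000, -9.6000
Σ(x_t−x̄)(x_{t+2}−x̄) = (12.4000) + (-10.4400) + (9.6100) + (-0.1800) + (-14.5700) + (-0.9600) = -4.1400
Denominator Σ(x_t−x̄)² = 186.3600
r_2 = -4.1400 / 186.3600 = -0.022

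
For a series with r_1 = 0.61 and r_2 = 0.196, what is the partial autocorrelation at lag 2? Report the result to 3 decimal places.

-0.280

φ_{22} = (r_2 − r_1²) / (1 − r_1²)
r_1² = (0.61)² = 0.3721
Numerator = 0.196 − 0.3721 = -0.1761; denominator = 1 − 0.3721 = 0.6279
φ_{22} = -0.1761 / 0.6279 = -0.280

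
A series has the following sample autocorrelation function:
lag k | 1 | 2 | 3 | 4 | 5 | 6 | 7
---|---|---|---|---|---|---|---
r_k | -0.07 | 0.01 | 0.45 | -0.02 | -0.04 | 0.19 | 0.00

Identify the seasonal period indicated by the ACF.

3

The largest autocorrelation is r_3 = 0.45, with a weaker echo at lag 6 (0.19); the remaining lags stay at or below 0.01.
The dominant spike at lag 3 indicates a seasonal period of 3.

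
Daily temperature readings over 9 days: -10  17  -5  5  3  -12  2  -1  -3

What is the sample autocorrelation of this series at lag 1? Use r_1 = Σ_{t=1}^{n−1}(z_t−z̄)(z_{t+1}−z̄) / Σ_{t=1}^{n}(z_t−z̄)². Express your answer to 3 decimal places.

Mean z̄ = (-10 + 17 − 5 + 5 + 3 − 12 + 2 − 1 − 3)/9 = -0.4444
Numerator Σ_{t=1}^{8}(z_t−z̄)(z_{t+1}−z̄) = -320.1975
Denominator Σ(z_t−z̄)² = 604.2222
r_1 = -320.1975 / 604.2222 = -0.530

-0.530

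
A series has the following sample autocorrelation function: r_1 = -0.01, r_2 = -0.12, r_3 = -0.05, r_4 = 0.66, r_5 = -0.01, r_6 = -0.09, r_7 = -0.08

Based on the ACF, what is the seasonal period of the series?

The largest autocorrelation is r_4 = 0.66; the remaining lags stay at or below -0.01.
The dominant spike at lag 4 indicates a seasonal period of 4.

4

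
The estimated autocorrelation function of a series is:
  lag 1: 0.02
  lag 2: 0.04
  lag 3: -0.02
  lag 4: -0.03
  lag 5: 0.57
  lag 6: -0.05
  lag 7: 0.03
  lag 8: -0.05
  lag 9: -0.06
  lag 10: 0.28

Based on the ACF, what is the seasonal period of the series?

5

The largest autocorrelation is r_5 = 0.57, with a weaker echo at lag 10 (0.28); the remaining lags stay at or below 0.04.
The dominant spike at lag 5 indicates a seasonal period of 5.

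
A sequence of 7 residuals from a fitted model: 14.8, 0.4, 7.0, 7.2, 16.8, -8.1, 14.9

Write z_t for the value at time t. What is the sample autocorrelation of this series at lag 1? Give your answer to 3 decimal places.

Mean z̄ = (14.8 + 0.4 + 7.0 + 7.2 + 16.8 − 8.1 + 14.9)/7 = 7.5714
Deviations from mean: 7.2286, -7.1714, -0.5714, -0.3714, 9.2286, -15.6714, 7.3286
Numerator Σ_{t=1}^{6}(z_t−z̄)(z_{t+1}−z̄) = -310.4308
Denominator Σ(z_t−z̄)² = 488.6143
r_1 = -310.4308 / 488.6143 = -0.635

-0.635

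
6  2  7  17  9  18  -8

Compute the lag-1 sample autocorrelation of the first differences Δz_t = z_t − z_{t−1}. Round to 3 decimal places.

First differences Δz: -4, 5, 10, -8, 9, -26
Mean of differences = -2.3333
Numerator Σ(Δz_t−Δz̄)(Δz_{t+1}−Δz̄) = -324.1111
Denominator Σ(Δz_t−Δz̄)² = 929.3333
r_1(Δz) = -324.1111 / 929.3333 = -0.349

-0.349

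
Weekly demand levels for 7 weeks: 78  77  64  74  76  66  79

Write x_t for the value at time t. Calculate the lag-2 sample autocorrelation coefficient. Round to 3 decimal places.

Mean x̄ = (78 + 77 + 64 + 74 + 76 + 66 + 79)/7 = 73.4286
Σ(x_t−x̄)(x_{t+2}−x̄) = (-43.1020) + (2.0408) + (-24.2449) + (-4.2449) + (14.3265) = -55.2245
Denominator Σ(x_t−x̄)² = 215.7143
r_2 = -55.2245 / 215.7143 = -0.256

-0.256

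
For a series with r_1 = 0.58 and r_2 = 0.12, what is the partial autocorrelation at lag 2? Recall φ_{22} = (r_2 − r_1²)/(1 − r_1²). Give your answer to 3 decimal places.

-0.326

φ_{22} = (r_2 − r_1²) / (1 − r_1²)
r_1² = (0.58)² = 0.3364
Numerator = 0.12 − 0.3364 = -0.2164; denominator = 1 − 0.3364 = 0.6636
φ_{22} = -0.2164 / 0.6636 = -0.326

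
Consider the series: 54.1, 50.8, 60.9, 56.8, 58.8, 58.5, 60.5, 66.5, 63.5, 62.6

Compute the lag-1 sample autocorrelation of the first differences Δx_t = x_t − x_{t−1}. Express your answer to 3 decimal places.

-0.571

First differences Δx: -3.3, 10.1, -4.1, 2.0, -0.3, 2.0, 6.0, -3.0, -0.9
Mean of differences = 0.9444
Numerator Σ(Δx_t−Δx̄)(Δx_{t+1}−Δx̄) = -100.3264
Denominator Σ(Δx_t−Δx̄)² = 175.5822
r_1(Δx) = -100.3264 / 175.5822 = -0.571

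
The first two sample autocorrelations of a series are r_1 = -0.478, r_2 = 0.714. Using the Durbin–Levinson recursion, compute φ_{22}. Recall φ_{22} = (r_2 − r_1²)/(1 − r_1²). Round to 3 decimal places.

0.629

φ_{22} = (r_2 − r_1²) / (1 − r_1²)
r_1² = (-0.478)² = 0.228484
Numerator = 0.714 − 0.2285 = 0.4855; denominator = 1 − 0.2285 = 0.7715
φ_{22} = 0.4855 / 0.7715 = 0.629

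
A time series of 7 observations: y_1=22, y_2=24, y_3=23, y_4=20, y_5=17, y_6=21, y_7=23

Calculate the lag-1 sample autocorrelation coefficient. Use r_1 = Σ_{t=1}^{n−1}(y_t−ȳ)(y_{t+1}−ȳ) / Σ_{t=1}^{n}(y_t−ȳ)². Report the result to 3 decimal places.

Mean ȳ = (22 + 24 + 23 + 20 + 17 + 21 + 23)/7 = 21.4286
Deviations from mean: 0.5714, 2.5714, 1.5714, -1.4286, -4.4286, -0.4286, 1.5714
Σ(y_t−ȳ)(y_{t+1}−ȳ) = (1.4694) + (4.0408) + (-2.2449) + (6.3265) + (1.8980) + (-0.6735) = 10.8163
Denominator Σ(y_t−ȳ)² = 33.7143
r_1 = 10.8163 / 33.7143 = 0.321

0.321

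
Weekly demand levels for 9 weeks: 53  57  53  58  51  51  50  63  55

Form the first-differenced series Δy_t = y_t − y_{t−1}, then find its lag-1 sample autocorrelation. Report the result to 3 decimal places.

First differences Δy: 4, -4, 5, -7, 0, -1, 13, -8
Mean of differences = 0.2500
Numerator Σ(Δy_t−Δȳ)(Δy_{t+1}−Δȳ) = -189.5625
Denominator Σ(Δy_t−Δȳ)² = 339.5000
r_1(Δy) = -189.5625 / 339.5000 = -0.558

-0.558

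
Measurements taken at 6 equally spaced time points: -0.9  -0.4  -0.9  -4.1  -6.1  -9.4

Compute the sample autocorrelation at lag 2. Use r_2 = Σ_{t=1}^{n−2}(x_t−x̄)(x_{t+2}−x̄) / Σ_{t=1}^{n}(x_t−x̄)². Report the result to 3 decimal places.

0.029

Mean x̄ = (-0.9 − 0.4 − 0.9 − 4.1 − 6.1 − 9.4)/6 = -3.6333
Deviations from mean: 2.7333, 3.2333, 2.7333, -0.4667, -2.4667, -5.7667
Σ(x_t−x̄)(x_{t+2}−x̄) = (7.4711) + (-1.5089) + (-6.7422) + (2.6911) = 1.9111
Denominator Σ(x_t−x̄)² = 64.9533
r_2 = 1.9111 / 64.9533 = 0.029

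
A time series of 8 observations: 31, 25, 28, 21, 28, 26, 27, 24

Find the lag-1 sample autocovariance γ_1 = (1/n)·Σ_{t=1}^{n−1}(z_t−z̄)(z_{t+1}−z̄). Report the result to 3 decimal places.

-3.602

Mean z̄ = (31 + 25 + 28 + 21 + 28 + 26 + 27 + 24)/8 = 26.2500
Deviations: 4.7500, -1.2500, 1.7500, -5.2500, 1.7500, -0.2500, 0.7500, -2.2500
Σ_{t=1}^{7}(z_t−z̄)(z_{t+1}−z̄) = -28.8125
γ_1 = -28.8125 / 8 = -3.602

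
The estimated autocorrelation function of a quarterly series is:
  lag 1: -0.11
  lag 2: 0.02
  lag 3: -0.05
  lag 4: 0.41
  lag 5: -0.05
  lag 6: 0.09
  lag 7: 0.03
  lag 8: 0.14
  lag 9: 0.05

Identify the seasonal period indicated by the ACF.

4

The largest autocorrelation is r_4 = 0.41; the remaining lags stay at or below 0.14.
The dominant spike at lag 4 indicates a seasonal period of 4.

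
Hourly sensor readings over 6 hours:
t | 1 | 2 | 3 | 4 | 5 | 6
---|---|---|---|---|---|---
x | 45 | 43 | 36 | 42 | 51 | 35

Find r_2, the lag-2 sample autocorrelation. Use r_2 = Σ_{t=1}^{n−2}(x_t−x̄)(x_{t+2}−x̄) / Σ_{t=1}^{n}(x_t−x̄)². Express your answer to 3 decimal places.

-0.409

Mean x̄ = (45 + 43 + 36 + 42 + 51 + 35)/6 = 42.0000
Deviations from mean: 3.0000, 1.0000, -6.0000, 0.0000, 9.0000, -7.0000
Σ(x_t−x̄)(x_{t+2}−x̄) = (-18.0000) + (0.0000) + (-54.0000) + (0.0000) = -72.0000
Denominator Σ(x_t−x̄)² = 176.0000
r_2 = -72.0000 / 176.0000 = -0.409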